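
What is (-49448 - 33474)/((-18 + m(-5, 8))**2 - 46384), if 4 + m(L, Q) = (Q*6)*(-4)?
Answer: 5923/42 ≈ 141.02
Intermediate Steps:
m(L, Q) = -4 - 24*Q (m(L, Q) = -4 + (Q*6)*(-4) = -4 + (6*Q)*(-4) = -4 - 24*Q)
(-49448 - 33474)/((-18 + m(-5, 8))**2 - 46384) = (-49448 - 33474)/((-18 + (-4 - 24*8))**2 - 46384) = -82922/((-18 + (-4 - 192))**2 - 46384) = -82922/((-18 - 196)**2 - 46384) = -82922/((-214)**2 - 46384) = -82922/(45796 - 46384) = -82922/(-588) = -82922*(-1/588) = 5923/42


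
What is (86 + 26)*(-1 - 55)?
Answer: -6272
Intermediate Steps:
(86 + 26)*(-1 - 55) = 112*(-56) = -6272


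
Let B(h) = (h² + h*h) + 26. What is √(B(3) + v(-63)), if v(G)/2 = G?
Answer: I*√82 ≈ 9.0554*I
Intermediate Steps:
v(G) = 2*G
B(h) = 26 + 2*h² (B(h) = (h² + h²) + 26 = 2*h² + 26 = 26 + 2*h²)
√(B(3) + v(-63)) = √((26 + 2*3²) + 2*(-63)) = √((26 + 2*9) - 126) = √((26 + 18) - 126) = √(44 - 126) = √(-82) = I*√82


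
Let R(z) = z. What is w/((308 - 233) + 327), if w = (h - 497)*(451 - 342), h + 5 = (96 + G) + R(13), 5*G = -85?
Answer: -22345/201 ≈ -111.17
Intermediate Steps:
G = -17 (G = (⅕)*(-85) = -17)
h = 87 (h = -5 + ((96 - 17) + 13) = -5 + (79 + 13) = -5 + 92 = 87)
w = -44690 (w = (87 - 497)*(451 - 342) = -410*109 = -44690)
w/((308 - 233) + 327) = -44690/((308 - 233) + 327) = -44690/(75 + 327) = -44690/402 = -44690*1/402 = -22345/201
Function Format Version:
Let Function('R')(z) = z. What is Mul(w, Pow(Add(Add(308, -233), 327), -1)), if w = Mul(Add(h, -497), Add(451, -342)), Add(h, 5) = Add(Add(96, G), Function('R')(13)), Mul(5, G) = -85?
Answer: Rational(-22345, 201) ≈ -111.17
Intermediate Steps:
G = -17 (G = Mul(Rational(1, 5), -85) = -17)
h = 87 (h = Add(-5, Add(Add(96, -17), 13)) = Add(-5, Add(79, 13)) = Add(-5, 92) = 87)
w = -44690 (w = Mul(Add(87, -497), Add(451, -342)) = Mul(-410, 109) = -44690)
Mul(w, Pow(Add(Add(308, -233), 327), -1)) = Mul(-44690, Pow(Add(Add(308, -233), 327), -1)) = Mul(-44690, Pow(Add(75, 327), -1)) = Mul(-44690, Pow(402, -1)) = Mul(-44690, Rational(1, 402)) = Rational(-22345, 201)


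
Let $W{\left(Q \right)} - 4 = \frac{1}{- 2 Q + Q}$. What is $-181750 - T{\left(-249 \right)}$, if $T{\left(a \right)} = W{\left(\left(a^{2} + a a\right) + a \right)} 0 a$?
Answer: $-181750$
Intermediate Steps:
$W{\left(Q \right)} = 4 - \frac{1}{Q}$ ($W{\left(Q \right)} = 4 + \frac{1}{- 2 Q + Q} = 4 + \frac{1}{\left(-1\right) Q} = 4 - \frac{1}{Q}$)
$T{\left(a \right)} = 0$ ($T{\left(a \right)} = \left(4 - \frac{1}{\left(a^{2} + a a\right) + a}\right) 0 a = \left(4 - \frac{1}{\left(a^{2} + a^{2}\right) + a}\right) 0 a = \left(4 - \frac{1}{2 a^{2} + a}\right) 0 a = \left(4 - \frac{1}{a + 2 a^{2}}\right) 0 a = 0 a = 0$)
$-181750 - T{\left(-249 \right)} = -181750 - 0 = -181750 + 0 = -181750$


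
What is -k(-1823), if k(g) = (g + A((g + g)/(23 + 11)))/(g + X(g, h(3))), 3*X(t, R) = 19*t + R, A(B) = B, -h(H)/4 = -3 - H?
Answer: -49221/340697 ≈ -0.14447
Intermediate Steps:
h(H) = 12 + 4*H (h(H) = -4*(-3 - H) = 12 + 4*H)
X(t, R) = R/3 + 19*t/3 (X(t, R) = (19*t + R)/3 = (R + 19*t)/3 = R/3 + 19*t/3)
k(g) = 18*g/(17*(8 + 22*g/3)) (k(g) = (g + (g + g)/(23 + 11))/(g + ((12 + 4*3)/3 + 19*g/3)) = (g + (2*g)/34)/(g + ((12 + 12)/3 + 19*g/3)) = (g + (2*g)*(1/34))/(g + ((1/3)*24 + 19*g/3)) = (g + g/17)/(g + (8 + 19*g/3)) = (18*g/17)/(8 + 22*g/3) = 18*g/(17*(8 + 22*g/3)))
-k(-1823) = -27*(-1823)/(17*(12 + 11*(-1823))) = -27*(-1823)/(17*(12 - 20053)) = -27*(-1823)/(17*(-20041)) = -27*(-1823)*(-1)/(17*20041) = -1*49221/340697 = -49221/340697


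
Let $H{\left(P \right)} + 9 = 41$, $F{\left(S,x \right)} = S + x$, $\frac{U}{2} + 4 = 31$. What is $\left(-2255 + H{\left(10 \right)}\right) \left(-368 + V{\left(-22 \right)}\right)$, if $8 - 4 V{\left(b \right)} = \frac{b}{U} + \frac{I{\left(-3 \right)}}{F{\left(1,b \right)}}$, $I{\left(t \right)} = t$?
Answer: $\frac{34165781}{42} \approx 8.1347 \cdot 10^{5}$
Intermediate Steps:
$U = 54$ ($U = -8 + 2 \cdot 31 = -8 + 62 = 54$)
$H{\left(P \right)} = 32$ ($H{\left(P \right)} = -9 + 41 = 32$)
$V{\left(b \right)} = 2 - \frac{b}{216} + \frac{3}{4 \left(1 + b\right)}$ ($V{\left(b \right)} = 2 - \frac{\frac{b}{54} - \frac{3}{1 + b}}{4} = 2 - \frac{- \frac{3}{1 + b} + \frac{b}{54}}{4} = 2 - \left(- \frac{3}{4 \left(1 + b\right)} + \frac{b}{216}\right) = 2 - \frac{b}{216} + \frac{3}{4 \left(1 + b\right)}$)
$\left(-2255 + H{\left(10 \right)}\right) \left(-368 + V{\left(-22 \right)}\right) = \left(-2255 + 32\right) \left(-368 + \frac{162 + \left(1 - 22\right) \left(432 - -22\right)}{216 \left(1 - 22\right)}\right) = - 2223 \left(-368 + \frac{162 - 21 \left(432 + 22\right)}{216 \left(-21\right)}\right) = - 2223 \left(-368 + \frac{1}{216} \left(- \frac{1}{21}\right) \left(162 - 9534\right)\right) = - 2223 \left(-368 + \frac{1}{216} \left(- \frac{1}{21}\right) \left(-9372\right)\right) = - 2223 \left(-368 + \frac{781}{378}\right) = \left(-2223\right) \left(- \frac{138323}{378}\right) = \frac{34165781}{42}$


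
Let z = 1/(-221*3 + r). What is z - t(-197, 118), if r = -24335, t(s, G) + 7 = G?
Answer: -2774779/24998 ≈ -111.00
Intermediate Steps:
t(s, G) = -7 + G
z = -1/24998 (z = 1/(-221*3 - 24335) = 1/(-663 - 24335) = 1/(-24998) = -1/24998 ≈ -4.0003e-5)
z - t(-197, 118) = -1/24998 - (-7 + 118) = -1/24998 - 1*111 = -1/24998 - 111 = -2774779/24998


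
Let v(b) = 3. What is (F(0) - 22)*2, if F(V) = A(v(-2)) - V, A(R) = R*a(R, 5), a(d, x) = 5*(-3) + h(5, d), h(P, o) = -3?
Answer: -152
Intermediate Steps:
a(d, x) = -18 (a(d, x) = 5*(-3) - 3 = -15 - 3 = -18)
A(R) = -18*R (A(R) = R*(-18) = -18*R)
F(V) = -54 - V (F(V) = -18*3 - V = -54 - V)
(F(0) - 22)*2 = ((-54 - 1*0) - 22)*2 = ((-54 + 0) - 22)*2 = (-54 - 22)*2 = -76*2 = -152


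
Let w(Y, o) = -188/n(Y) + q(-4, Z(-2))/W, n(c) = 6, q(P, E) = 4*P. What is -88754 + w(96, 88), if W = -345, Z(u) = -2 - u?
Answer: -10210308/115 ≈ -88785.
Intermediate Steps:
w(Y, o) = -3598/115 (w(Y, o) = -188/6 + (4*(-4))/(-345) = -188*1/6 - 16*(-1/345) = -94/3 + 16/345 = -3598/115)
-88754 + w(96, 88) = -88754 - 3598/115 = -10210308/115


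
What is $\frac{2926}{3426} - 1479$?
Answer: $- \frac{2532064}{1713} \approx -1478.1$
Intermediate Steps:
$\frac{2926}{3426} - 1479 = 2926 \cdot \frac{1}{3426} - 1479 = \frac{1463}{1713} - 1479 = - \frac{2532064}{1713}$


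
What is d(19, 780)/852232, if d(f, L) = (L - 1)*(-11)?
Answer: -8569/852232 ≈ -0.010055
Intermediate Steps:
d(f, L) = 11 - 11*L (d(f, L) = (-1 + L)*(-11) = 11 - 11*L)
d(19, 780)/852232 = (11 - 11*780)/852232 = (11 - 8580)*(1/852232) = -8569*1/852232 = -8569/852232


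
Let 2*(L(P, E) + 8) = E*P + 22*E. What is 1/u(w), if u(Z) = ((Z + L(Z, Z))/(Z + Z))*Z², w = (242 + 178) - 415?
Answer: 4/645 ≈ 0.0062016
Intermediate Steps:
L(P, E) = -8 + 11*E + E*P/2 (L(P, E) = -8 + (E*P + 22*E)/2 = -8 + (22*E + E*P)/2 = -8 + (11*E + E*P/2) = -8 + 11*E + E*P/2)
w = 5 (w = 420 - 415 = 5)
u(Z) = Z*(-8 + Z²/2 + 12*Z)/2 (u(Z) = ((Z + (-8 + 11*Z + Z*Z/2))/(Z + Z))*Z² = ((Z + (-8 + 11*Z + Z²/2))/((2*Z)))*Z² = ((Z + (-8 + Z²/2 + 11*Z))*(1/(2*Z)))*Z² = ((-8 + Z²/2 + 12*Z)*(1/(2*Z)))*Z² = ((-8 + Z²/2 + 12*Z)/(2*Z))*Z² = Z*(-8 + Z²/2 + 12*Z)/2)
1/u(w) = 1/((¼)*5*(-16 + 5² + 24*5)) = 1/((¼)*5*(-16 + 25 + 120)) = 1/((¼)*5*129) = 1/(645/4) = 4/645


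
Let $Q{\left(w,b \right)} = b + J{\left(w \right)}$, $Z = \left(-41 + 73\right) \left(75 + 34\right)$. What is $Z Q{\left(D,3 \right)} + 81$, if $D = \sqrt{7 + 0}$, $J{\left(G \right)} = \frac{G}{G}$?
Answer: $14033$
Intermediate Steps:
$Z = 3488$ ($Z = 32 \cdot 109 = 3488$)
$J{\left(G \right)} = 1$
$D = \sqrt{7} \approx 2.6458$
$Q{\left(w,b \right)} = 1 + b$ ($Q{\left(w,b \right)} = b + 1 = 1 + b$)
$Z Q{\left(D,3 \right)} + 81 = 3488 \left(1 + 3\right) + 81 = 3488 \cdot 4 + 81 = 13952 + 81 = 14033$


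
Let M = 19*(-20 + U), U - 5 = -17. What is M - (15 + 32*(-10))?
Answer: -303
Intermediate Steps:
U = -12 (U = 5 - 17 = -12)
M = -608 (M = 19*(-20 - 12) = 19*(-32) = -608)
M - (15 + 32*(-10)) = -608 - (15 + 32*(-10)) = -608 - (15 - 320) = -608 - 1*(-305) = -608 + 305 = -303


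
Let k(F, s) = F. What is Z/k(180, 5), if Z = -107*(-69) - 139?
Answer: 1811/45 ≈ 40.244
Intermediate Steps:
Z = 7244 (Z = 7383 - 139 = 7244)
Z/k(180, 5) = 7244/180 = 7244*(1/180) = 1811/45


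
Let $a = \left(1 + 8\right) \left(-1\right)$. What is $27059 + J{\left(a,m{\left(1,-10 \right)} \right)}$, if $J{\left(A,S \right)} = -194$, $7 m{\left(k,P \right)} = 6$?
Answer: $26865$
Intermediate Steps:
$m{\left(k,P \right)} = \frac{6}{7}$ ($m{\left(k,P \right)} = \frac{1}{7} \cdot 6 = \frac{6}{7}$)
$a = -9$ ($a = 9 \left(-1\right) = -9$)
$27059 + J{\left(a,m{\left(1,-10 \right)} \right)} = 27059 - 194 = 26865$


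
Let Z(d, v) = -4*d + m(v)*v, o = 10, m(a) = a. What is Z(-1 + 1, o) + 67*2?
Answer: 234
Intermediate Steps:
Z(d, v) = v² - 4*d (Z(d, v) = -4*d + v*v = -4*d + v² = v² - 4*d)
Z(-1 + 1, o) + 67*2 = (10² - 4*(-1 + 1)) + 67*2 = (100 - 4*0) + 134 = (100 + 0) + 134 = 100 + 134 = 234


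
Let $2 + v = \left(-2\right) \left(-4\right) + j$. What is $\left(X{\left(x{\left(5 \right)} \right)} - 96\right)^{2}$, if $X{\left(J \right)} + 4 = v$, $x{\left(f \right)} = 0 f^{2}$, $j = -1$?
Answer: $9025$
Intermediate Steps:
$x{\left(f \right)} = 0$
$v = 5$ ($v = -2 - -7 = -2 + \left(8 - 1\right) = -2 + 7 = 5$)
$X{\left(J \right)} = 1$ ($X{\left(J \right)} = -4 + 5 = 1$)
$\left(X{\left(x{\left(5 \right)} \right)} - 96\right)^{2} = \left(1 - 96\right)^{2} = \left(-95\right)^{2} = 9025$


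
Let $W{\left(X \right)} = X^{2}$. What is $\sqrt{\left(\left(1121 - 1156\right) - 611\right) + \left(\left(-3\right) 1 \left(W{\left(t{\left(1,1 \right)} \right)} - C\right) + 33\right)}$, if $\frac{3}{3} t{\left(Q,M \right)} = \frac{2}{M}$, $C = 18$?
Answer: $i \sqrt{571} \approx 23.896 i$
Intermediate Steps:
$t{\left(Q,M \right)} = \frac{2}{M}$
$\sqrt{\left(\left(1121 - 1156\right) - 611\right) + \left(\left(-3\right) 1 \left(W{\left(t{\left(1,1 \right)} \right)} - C\right) + 33\right)} = \sqrt{\left(\left(1121 - 1156\right) - 611\right) + \left(\left(-3\right) 1 \left(\left(\frac{2}{1}\right)^{2} - 18\right) + 33\right)} = \sqrt{\left(-35 - 611\right) - \left(-33 + 3 \left(\left(2 \cdot 1\right)^{2} - 18\right)\right)} = \sqrt{-646 - \left(-33 + 3 \left(2^{2} - 18\right)\right)} = \sqrt{-646 - \left(-33 + 3 \left(4 - 18\right)\right)} = \sqrt{-646 + \left(\left(-3\right) \left(-14\right) + 33\right)} = \sqrt{-646 + \left(42 + 33\right)} = \sqrt{-646 + 75} = \sqrt{-571} = i \sqrt{571}$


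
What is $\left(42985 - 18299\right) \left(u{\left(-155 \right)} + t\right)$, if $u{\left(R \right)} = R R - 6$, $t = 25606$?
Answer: $1225042750$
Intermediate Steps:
$u{\left(R \right)} = -6 + R^{2}$ ($u{\left(R \right)} = R^{2} - 6 = -6 + R^{2}$)
$\left(42985 - 18299\right) \left(u{\left(-155 \right)} + t\right) = \left(42985 - 18299\right) \left(\left(-6 + \left(-155\right)^{2}\right) + 25606\right) = \left(42985 - 18299\right) \left(\left(-6 + 24025\right) + 25606\right) = 24686 \left(24019 + 25606\right) = 24686 \cdot 49625 = 1225042750$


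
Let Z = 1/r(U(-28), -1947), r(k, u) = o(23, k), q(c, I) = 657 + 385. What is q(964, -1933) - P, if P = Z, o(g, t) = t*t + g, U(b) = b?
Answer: 840893/807 ≈ 1042.0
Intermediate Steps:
q(c, I) = 1042
o(g, t) = g + t² (o(g, t) = t² + g = g + t²)
r(k, u) = 23 + k²
Z = 1/807 (Z = 1/(23 + (-28)²) = 1/(23 + 784) = 1/807 ≈ 0.0012392)
P = 1/807 ≈ 0.0012392
q(964, -1933) - P = 1042 - 1*1/807 = 1042 - 1/807 = 840893/807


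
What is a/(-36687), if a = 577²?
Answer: -332929/36687 ≈ -9.0748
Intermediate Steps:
a = 332929
a/(-36687) = 332929/(-36687) = 332929*(-1/36687) = -332929/36687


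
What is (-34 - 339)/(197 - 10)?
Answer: -373/187 ≈ -1.9947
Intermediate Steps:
(-34 - 339)/(197 - 10) = -373/187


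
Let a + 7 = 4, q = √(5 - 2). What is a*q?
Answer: -3*√3 ≈ -5.1962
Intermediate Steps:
q = √3 ≈ 1.7320
a = -3 (a = -7 + 4 = -3)
a*q = -3*√3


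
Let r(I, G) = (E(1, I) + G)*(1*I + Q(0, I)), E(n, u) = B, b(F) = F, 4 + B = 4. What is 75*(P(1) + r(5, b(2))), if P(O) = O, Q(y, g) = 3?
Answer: 1275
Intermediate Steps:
B = 0 (B = -4 + 4 = 0)
E(n, u) = 0
r(I, G) = G*(3 + I) (r(I, G) = (0 + G)*(1*I + 3) = G*(I + 3) = G*(3 + I))
75*(P(1) + r(5, b(2))) = 75*(1 + 2*(3 + 5)) = 75*(1 + 2*8) = 75*(1 + 16) = 75*17 = 1275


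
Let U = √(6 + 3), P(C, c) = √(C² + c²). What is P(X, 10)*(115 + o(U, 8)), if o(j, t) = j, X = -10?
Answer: 1180*√2 ≈ 1668.8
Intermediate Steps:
U = 3 (U = √9 = 3)
P(X, 10)*(115 + o(U, 8)) = √((-10)² + 10²)*(115 + 3) = √(100 + 100)*118 = √200*118 = (10*√2)*118 = 1180*√2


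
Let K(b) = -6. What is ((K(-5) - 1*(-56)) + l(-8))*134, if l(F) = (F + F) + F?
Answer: 3484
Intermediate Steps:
l(F) = 3*F (l(F) = 2*F + F = 3*F)
((K(-5) - 1*(-56)) + l(-8))*134 = ((-6 - 1*(-56)) + 3*(-8))*134 = ((-6 + 56) - 24)*134 = (50 - 24)*134 = 26*134 = 3484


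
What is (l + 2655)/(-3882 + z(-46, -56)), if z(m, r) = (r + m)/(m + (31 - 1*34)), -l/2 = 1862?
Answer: 52381/190116 ≈ 0.27552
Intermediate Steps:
l = -3724 (l = -2*1862 = -3724)
z(m, r) = (m + r)/(-3 + m) (z(m, r) = (m + r)/(m + (31 - 34)) = (m + r)/(m - 3) = (m + r)/(-3 + m))
(l + 2655)/(-3882 + z(-46, -56)) = (-3724 + 2655)/(-3882 + (-46 - 56)/(-3 - 46)) = -1069/(-3882 - 102/(-49)) = -1069/(-3882 - 1/49*(-102)) = -1069/(-3882 + 102/49) = -1069/(-190116/49) = -1069*(-49/190116) = 52381/190116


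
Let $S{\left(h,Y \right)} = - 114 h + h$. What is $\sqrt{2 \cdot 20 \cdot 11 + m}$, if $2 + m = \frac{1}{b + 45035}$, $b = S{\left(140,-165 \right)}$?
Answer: $\frac{\sqrt{373840135765}}{29215} \approx 20.928$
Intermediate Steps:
$S{\left(h,Y \right)} = - 113 h$
$b = -15820$ ($b = \left(-113\right) 140 = -15820$)
$m = - \frac{58429}{29215}$ ($m = -2 + \frac{1}{-15820 + 45035} = -2 + \frac{1}{29215} = - \frac{58429}{29215} \approx -2.0$)
$\sqrt{2 \cdot 20 \cdot 11 + m} = \sqrt{2 \cdot 20 \cdot 11 - \frac{58429}{29215}} = \sqrt{40 \cdot 11 - \frac{58429}{29215}} = \sqrt{440 - \frac{58429}{29215}} = \sqrt{\frac{12796171}{29215}} = \frac{\sqrt{373840135765}}{29215}$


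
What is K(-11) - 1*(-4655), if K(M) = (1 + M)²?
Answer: 4755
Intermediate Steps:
K(-11) - 1*(-4655) = (1 - 11)² - 1*(-4655) = (-10)² + 4655 = 100 + 4655 = 4755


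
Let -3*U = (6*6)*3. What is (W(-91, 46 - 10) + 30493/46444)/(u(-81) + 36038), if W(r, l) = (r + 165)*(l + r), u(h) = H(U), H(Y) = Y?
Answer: -188996587/1672076888 ≈ -0.11303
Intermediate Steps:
U = -36 (U = -6*6*3/3 = -12*3 = -⅓*108 = -36)
u(h) = -36
W(r, l) = (165 + r)*(l + r)
(W(-91, 46 - 10) + 30493/46444)/(u(-81) + 36038) = (((-91)² + 165*(46 - 10) + 165*(-91) + (46 - 10)*(-91)) + 30493/46444)/(-36 + 36038) = ((8281 + 165*36 - 15015 + 36*(-91)) + 30493*(1/46444))/36002 = ((8281 + 5940 - 15015 - 3276) + 30493/46444)*(1/36002) = (-4070 + 30493/46444)*(1/36002) = -188996587/46444*1/36002 = -188996587/1672076888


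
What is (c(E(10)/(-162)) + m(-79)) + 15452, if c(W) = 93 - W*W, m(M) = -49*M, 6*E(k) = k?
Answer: 4585981511/236196 ≈ 19416.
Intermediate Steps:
E(k) = k/6
c(W) = 93 - W²
(c(E(10)/(-162)) + m(-79)) + 15452 = ((93 - (((⅙)*10)/(-162))²) - 49*(-79)) + 15452 = ((93 - ((5/3)*(-1/162))²) + 3871) + 15452 = ((93 - (-5/486)²) + 3871) + 15452 = ((93 - 1*25/236196) + 3871) + 15452 = ((93 - 25/236196) + 3871) + 15452 = (21966203/236196 + 3871) + 15452 = 936280919/236196 + 15452 = 4585981511/236196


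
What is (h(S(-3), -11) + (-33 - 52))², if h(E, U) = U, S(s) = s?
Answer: 9216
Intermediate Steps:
(h(S(-3), -11) + (-33 - 52))² = (-11 + (-33 - 52))² = (-11 - 85)² = (-96)² = 9216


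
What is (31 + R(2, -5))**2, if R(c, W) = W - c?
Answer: 576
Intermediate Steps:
(31 + R(2, -5))**2 = (31 + (-5 - 1*2))**2 = (31 + (-5 - 2))**2 = (31 - 7)**2 = 24**2 = 576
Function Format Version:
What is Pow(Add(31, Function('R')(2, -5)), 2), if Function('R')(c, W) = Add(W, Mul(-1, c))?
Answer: 576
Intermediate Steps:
Pow(Add(31, Function('R')(2, -5)), 2) = Pow(Add(31, Add(-5, Mul(-1, 2))), 2) = Pow(Add(31, Add(-5, -2)), 2) = Pow(Add(31, -7), 2) = Pow(24, 2) = 576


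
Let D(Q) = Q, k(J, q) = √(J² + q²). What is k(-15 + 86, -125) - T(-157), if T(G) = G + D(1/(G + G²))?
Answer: 3845243/24492 + √20666 ≈ 300.76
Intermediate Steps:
T(G) = G + 1/(G + G²)
k(-15 + 86, -125) - T(-157) = √((-15 + 86)² + (-125)²) - (-157 + 1/((-157)*(1 - 157))) = √(71² + 15625) - (-157 - 1/157/(-156)) = √(5041 + 15625) - (-157 - 1/157*(-1/156)) = √20666 - (-157 + 1/24492) = √20666 - 1*(-3845243/24492) = √20666 + 3845243/24492 = 3845243/24492 + √20666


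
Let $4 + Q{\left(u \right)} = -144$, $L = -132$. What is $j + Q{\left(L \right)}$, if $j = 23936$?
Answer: $23788$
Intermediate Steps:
$Q{\left(u \right)} = -148$ ($Q{\left(u \right)} = -4 - 144 = -148$)
$j + Q{\left(L \right)} = 23936 - 148 = 23788$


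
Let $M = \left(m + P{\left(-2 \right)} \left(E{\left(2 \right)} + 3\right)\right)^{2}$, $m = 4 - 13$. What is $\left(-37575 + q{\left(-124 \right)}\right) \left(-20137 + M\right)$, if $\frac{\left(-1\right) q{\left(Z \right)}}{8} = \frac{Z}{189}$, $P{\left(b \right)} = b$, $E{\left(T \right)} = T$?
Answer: $\frac{46807702336}{63} \approx 7.4298 \cdot 10^{8}$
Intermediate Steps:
$m = -9$
$M = 361$ ($M = \left(-9 - 2 \left(2 + 3\right)\right)^{2} = \left(-9 - 10\right)^{2} = \left(-19\right)^{2} = 361$)
$q{\left(Z \right)} = - \frac{8 Z}{189}$ ($q{\left(Z \right)} = - 8 \frac{Z}{189} = - \frac{8 Z}{189}$)
$\left(-37575 + q{\left(-124 \right)}\right) \left(-20137 + M\right) = \left(-37575 - - \frac{992}{189}\right) \left(-20137 + 361\right) = \left(-37575 + \frac{992}{189}\right) \left(-19776\right) = \left(- \frac{7100683}{189}\right) \left(-19776\right) = \frac{46807702336}{63}$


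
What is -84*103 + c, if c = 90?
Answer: -8562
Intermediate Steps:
-84*103 + c = -84*103 + 90 = -8652 + 90 = -8562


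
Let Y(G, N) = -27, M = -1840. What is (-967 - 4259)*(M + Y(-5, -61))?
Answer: 9756942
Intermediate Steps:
(-967 - 4259)*(M + Y(-5, -61)) = (-967 - 4259)*(-1840 - 27) = -5226*(-1867) = 9756942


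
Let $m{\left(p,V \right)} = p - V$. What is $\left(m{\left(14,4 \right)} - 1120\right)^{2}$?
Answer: $1232100$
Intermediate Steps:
$\left(m{\left(14,4 \right)} - 1120\right)^{2} = \left(\left(14 - 4\right) - 1120\right)^{2} = \left(10 - 1120\right)^{2} = \left(-1110\right)^{2} = 1232100$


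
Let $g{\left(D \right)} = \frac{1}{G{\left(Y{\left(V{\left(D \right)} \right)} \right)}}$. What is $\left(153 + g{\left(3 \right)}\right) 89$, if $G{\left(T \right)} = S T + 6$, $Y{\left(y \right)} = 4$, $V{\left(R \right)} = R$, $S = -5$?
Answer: $\frac{190549}{14} \approx 13611.0$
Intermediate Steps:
$G{\left(T \right)} = 6 - 5 T$ ($G{\left(T \right)} = - 5 T + 6 = 6 - 5 T$)
$g{\left(D \right)} = - \frac{1}{14}$ ($g{\left(D \right)} = \frac{1}{6 - 20} = \frac{1}{-14} = - \frac{1}{14}$)
$\left(153 + g{\left(3 \right)}\right) 89 = \left(153 - \frac{1}{14}\right) 89 = \frac{2141}{14} \cdot 89 = \frac{190549}{14}$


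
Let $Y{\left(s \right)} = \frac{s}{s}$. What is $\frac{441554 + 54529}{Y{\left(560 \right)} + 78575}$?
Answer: $\frac{165361}{26192} \approx 6.3134$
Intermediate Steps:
$Y{\left(s \right)} = 1$
$\frac{441554 + 54529}{Y{\left(560 \right)} + 78575} = \frac{441554 + 54529}{1 + 78575} = \frac{496083}{78576} = 496083 \cdot \frac{1}{78576} = \frac{165361}{26192}$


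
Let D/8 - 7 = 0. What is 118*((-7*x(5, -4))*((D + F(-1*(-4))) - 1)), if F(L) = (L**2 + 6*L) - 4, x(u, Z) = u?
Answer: -375830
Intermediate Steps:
D = 56 (D = 56 + 8*0 = 56 + 0 = 56)
F(L) = -4 + L**2 + 6*L
118*((-7*x(5, -4))*((D + F(-1*(-4))) - 1)) = 118*((-7*5)*((56 + (-4 + (-1*(-4))**2 + 6*(-1*(-4)))) - 1)) = 118*(-35*((56 + (-4 + 4**2 + 6*4)) - 1)) = 118*(-35*((56 + (-4 + 16 + 24)) - 1)) = 118*(-35*((56 + 36) - 1)) = 118*(-35*(92 - 1)) = 118*(-35*91) = 118*(-3185) = -375830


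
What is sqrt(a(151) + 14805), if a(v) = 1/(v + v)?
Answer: sqrt(1350275522)/302 ≈ 121.68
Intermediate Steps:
a(v) = 1/(2*v)
sqrt(a(151) + 14805) = sqrt((1/2)/151 + 14805) = sqrt((1/2)*(1/151) + 14805) = sqrt(1/302 + 14805) = sqrt(4471111/302) = sqrt(1350275522)/302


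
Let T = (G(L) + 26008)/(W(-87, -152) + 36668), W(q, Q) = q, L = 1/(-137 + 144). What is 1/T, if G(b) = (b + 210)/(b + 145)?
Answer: 37166296/26425599 ≈ 1.4065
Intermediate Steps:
L = 1/7 ≈ 0.14286
G(b) = (210 + b)/(145 + b)
T = 26425599/37166296 (T = ((210 + 1/7)/(145 + 1/7) + 26008)/(-87 + 36668) = ((1471/7)/(1016/7) + 26008)/36581 = ((7/1016)*(1471/7) + 26008)*(1/36581) = (1471/1016 + 26008)*(1/36581) = (26425599/1016)*(1/36581) = 26425599/37166296 ≈ 0.71101)
1/T = 1/(26425599/37166296) = 37166296/26425599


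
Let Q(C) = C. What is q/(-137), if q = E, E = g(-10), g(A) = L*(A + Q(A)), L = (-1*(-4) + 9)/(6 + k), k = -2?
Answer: 65/137 ≈ 0.47445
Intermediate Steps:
L = 13/4 (L = (-1*(-4) + 9)/(6 - 2) = (4 + 9)/4 = 13*(¼) = 13/4 ≈ 3.2500)
g(A) = 13*A/2 (g(A) = 13*(A + A)/4 = 13*(2*A)/4 = 13*A/2)
E = -65 (E = (13/2)*(-10) = -65)
q = -65
q/(-137) = -65/(-137) = -1/137*(-65) = 65/137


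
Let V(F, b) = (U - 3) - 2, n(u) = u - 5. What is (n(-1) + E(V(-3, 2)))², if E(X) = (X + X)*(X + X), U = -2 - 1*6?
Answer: 448900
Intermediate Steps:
n(u) = -5 + u
U = -8 (U = -2 - 6 = -8)
V(F, b) = -13 (V(F, b) = (-8 - 3) - 2 = -11 - 2 = -13)
E(X) = 4*X² (E(X) = (2*X)*(2*X) = 4*X²)
(n(-1) + E(V(-3, 2)))² = ((-5 - 1) + 4*(-13)²)² = (-6 + 4*169)² = (-6 + 676)² = 670² = 448900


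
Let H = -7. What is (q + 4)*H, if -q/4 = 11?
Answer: 280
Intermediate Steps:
q = -44 (q = -4*11 = -44)
(q + 4)*H = (-44 + 4)*(-7) = -40*(-7) = 280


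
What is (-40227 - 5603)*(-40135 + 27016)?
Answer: 601243770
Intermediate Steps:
(-40227 - 5603)*(-40135 + 27016) = -45830*(-13119) = 601243770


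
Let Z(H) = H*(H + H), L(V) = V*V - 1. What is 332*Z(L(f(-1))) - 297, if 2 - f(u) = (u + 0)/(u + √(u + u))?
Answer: (-20671*I + 14748*√2)/(4*√2 + 7*I) ≈ -329.79 - 3246.1*I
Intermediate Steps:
f(u) = 2 - u/(u + √2*√u) (f(u) = 2 - (u + 0)/(u + √(u + u)) = 2 - u/(u + √(2*u)) = 2 - u/(u + √2*√u))
L(V) = -1 + V² (L(V) = V² - 1 = -1 + V²)
Z(H) = 2*H² (Z(H) = H*(2*H) = 2*H²)
332*Z(L(f(-1))) - 297 = 332*(2*(-1 + ((-1 + 2*√2*√(-1))/(-1 + √2*√(-1)))²)²) - 297 = 332*(2*(-1 + ((-1 + 2*√2*I)/(-1 + √2*I))²)²) - 297 = 332*(2*(-1 + ((-1 + 2*I*√2)/(-1 + I*√2))²)²) - 297 = 332*(2*(-1 + (-1 + 2*I*√2)²/(-1 + I*√2)²)²) - 297 = 664*(-1 + (-1 + 2*I*√2)²/(-1 + I*√2)²)² - 297 = -297 + 664*(-1 + (-1 + 2*I*√2)²/(-1 + I*√2)²)²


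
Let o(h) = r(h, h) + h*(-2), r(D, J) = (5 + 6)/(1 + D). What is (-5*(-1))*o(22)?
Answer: -5005/23 ≈ -217.61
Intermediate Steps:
r(D, J) = 11/(1 + D)
o(h) = -2*h + 11/(1 + h) (o(h) = 11/(1 + h) + h*(-2) = 11/(1 + h) - 2*h = -2*h + 11/(1 + h))
(-5*(-1))*o(22) = (-5*(-1))*((11 - 2*22*(1 + 22))/(1 + 22)) = 5*((11 - 2*22*23)/23) = 5*((11 - 1012)/23) = 5*((1/23)*(-1001)) = 5*(-1001/23) = -5005/23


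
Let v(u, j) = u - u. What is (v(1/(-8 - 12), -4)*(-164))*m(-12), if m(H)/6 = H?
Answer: 0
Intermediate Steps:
m(H) = 6*H
v(u, j) = 0
(v(1/(-8 - 12), -4)*(-164))*m(-12) = (0*(-164))*(6*(-12)) = 0*(-72) = 0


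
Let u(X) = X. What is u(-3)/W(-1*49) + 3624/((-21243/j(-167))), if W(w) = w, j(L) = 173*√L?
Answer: 3/49 - 208984*I*√167/7081 ≈ 0.061224 - 381.4*I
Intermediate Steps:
u(-3)/W(-1*49) + 3624/((-21243/j(-167))) = -3/((-1*49)) + 3624/((-21243*(-I*√167/28891))) = -3/(-49) + 3624/((-21243*(-I*√167/28891))) = -3*(-1/49) + 3624/((-21243*(-I*√167/28891))) = 3/49 + 3624/((-(-21243)*I*√167/28891)) = 3/49 + 3624/((21243*I*√167/28891)) = 3/49 + 3624*(-173*I*√167/21243) = 3/49 - 208984*I*√167/7081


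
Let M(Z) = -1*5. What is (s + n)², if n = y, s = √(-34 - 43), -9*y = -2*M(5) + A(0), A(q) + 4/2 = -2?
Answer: (2 - 3*I*√77)²/9 ≈ -76.556 - 11.7*I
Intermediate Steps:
M(Z) = -5
A(q) = -4 (A(q) = -2 - 2 = -4)
y = -⅔ (y = -(-2*(-5) - 4)/9 = -(10 - 4)/9 = -⅑*6 = -⅔ ≈ -0.66667)
s = I*√77 (s = √(-77) = I*√77 ≈ 8.775*I)
n = -⅔ ≈ -0.66667
(s + n)² = (I*√77 - ⅔)² = (-⅔ + I*√77)²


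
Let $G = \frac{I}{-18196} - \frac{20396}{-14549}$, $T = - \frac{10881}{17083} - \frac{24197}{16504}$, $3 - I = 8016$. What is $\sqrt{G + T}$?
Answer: $\frac{i \sqrt{22703448368167937905218279396658}}{9329802296163316} \approx 0.51071 i$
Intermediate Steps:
$I = -8013$ ($I = 3 - 8016 = -8013$)
$T = - \frac{592937375}{281937832}$ ($T = \left(-10881\right) \frac{1}{17083} - \frac{24197}{16504} = - \frac{10881}{17083} - \frac{24197}{16504} = - \frac{592937375}{281937832} \approx -2.1031$)
$G = \frac{487706753}{264733604}$ ($G = - \frac{8013}{-18196} - \frac{20396}{-14549} = \left(-8013\right) \left(- \frac{1}{18196}\right) - - \frac{20396}{14549} = \frac{8013}{18196} + \frac{20396}{14549} = \frac{487706753}{264733604} \approx 1.8423$)
$\sqrt{G + T} = \sqrt{\frac{487706753}{264733604} - \frac{592937375}{281937832}} = \sqrt{- \frac{4866865909367501}{18659604592326632}} = \frac{i \sqrt{22703448368167937905218279396658}}{9329802296163316}$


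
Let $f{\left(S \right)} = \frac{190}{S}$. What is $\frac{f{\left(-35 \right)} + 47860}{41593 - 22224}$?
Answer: $\frac{334982}{135583} \approx 2.4707$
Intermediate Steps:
$\frac{f{\left(-35 \right)} + 47860}{41593 - 22224} = \frac{\frac{190}{-35} + 47860}{41593 - 22224} = \frac{190 \left(- \frac{1}{35}\right) + 47860}{19369} = \left(- \frac{38}{7} + 47860\right) \frac{1}{19369} = \frac{334982}{7} \cdot \frac{1}{19369} = \frac{334982}{135583}$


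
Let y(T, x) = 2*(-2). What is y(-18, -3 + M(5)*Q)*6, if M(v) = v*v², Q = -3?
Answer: -24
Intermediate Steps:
M(v) = v³
y(T, x) = -4
y(-18, -3 + M(5)*Q)*6 = -4*6 = -24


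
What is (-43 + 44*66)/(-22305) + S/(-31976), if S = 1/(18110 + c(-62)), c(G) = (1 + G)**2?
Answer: -221908081169/1730045332120 ≈ -0.12827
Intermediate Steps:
S = 1/21831 (S = 1/(18110 + (1 - 62)**2) = 1/(18110 + (-61)**2) = 1/(18110 + 3721) = 1/21831 ≈ 4.5806e-5)
(-43 + 44*66)/(-22305) + S/(-31976) = (-43 + 44*66)/(-22305) + (1/21831)/(-31976) = (-43 + 2904)*(-1/22305) + (1/21831)*(-1/31976) = 2861*(-1/22305) - 1/698068056 = -2861/22305 - 1/698068056 = -221908081169/1730045332120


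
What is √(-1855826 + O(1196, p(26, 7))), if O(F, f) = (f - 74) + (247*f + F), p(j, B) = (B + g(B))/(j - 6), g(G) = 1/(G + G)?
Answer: I*√2271904985/35 ≈ 1361.8*I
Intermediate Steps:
g(G) = 1/(2*G)
p(j, B) = (B + 1/(2*B))/(-6 + j) (p(j, B) = (B + 1/(2*B))/(j - 6) = (B + 1/(2*B))/(-6 + j))
O(F, f) = -74 + F + 248*f (O(F, f) = (-74 + f) + (F + 247*f) = -74 + F + 248*f)
√(-1855826 + O(1196, p(26, 7))) = √(-1855826 + (-74 + 1196 + 248*((½ + 7²)/(7*(-6 + 26))))) = √(-1855826 + (-74 + 1196 + 248*((⅐)*(½ + 49)/20))) = √(-1855826 + (-74 + 1196 + 248*((⅐)*(1/20)*(99/2)))) = √(-1855826 + (-74 + 1196 + 248*(99/280))) = √(-1855826 + (-74 + 1196 + 3069/35)) = √(-1855826 + 42339/35) = √(-64911571/35) = I*√2271904985/35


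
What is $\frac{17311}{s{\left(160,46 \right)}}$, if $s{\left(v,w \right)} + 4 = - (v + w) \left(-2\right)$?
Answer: $\frac{17311}{408} \approx 42.429$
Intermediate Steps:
$s{\left(v,w \right)} = -4 + 2 v + 2 w$ ($s{\left(v,w \right)} = -4 + - (v + w) \left(-2\right) = -4 + \left(- v - w\right) \left(-2\right) = -4 + \left(2 v + 2 w\right) = -4 + 2 v + 2 w$)
$\frac{17311}{s{\left(160,46 \right)}} = \frac{17311}{-4 + 2 \cdot 160 + 2 \cdot 46} = \frac{17311}{-4 + 320 + 92} = \frac{17311}{408}$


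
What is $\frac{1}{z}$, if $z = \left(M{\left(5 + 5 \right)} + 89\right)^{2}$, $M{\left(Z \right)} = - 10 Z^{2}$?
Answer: $\frac{1}{829921} \approx 1.2049 \cdot 10^{-6}$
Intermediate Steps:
$z = 829921$ ($z = \left(- 10 \left(5 + 5\right)^{2} + 89\right)^{2} = \left(- 10 \cdot 10^{2} + 89\right)^{2} = \left(\left(-10\right) 100 + 89\right)^{2} = \left(-1000 + 89\right)^{2} = \left(-911\right)^{2} = 829921$)
$\frac{1}{z} = \frac{1}{829921}$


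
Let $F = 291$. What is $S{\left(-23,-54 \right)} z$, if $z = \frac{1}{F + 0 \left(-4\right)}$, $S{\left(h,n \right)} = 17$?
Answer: $\frac{17}{291} \approx 0.058419$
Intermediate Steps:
$z = \frac{1}{291}$ ($z = \frac{1}{291 + 0 \left(-4\right)} = \frac{1}{291 + 0} = \frac{1}{291} \approx 0.0034364$)
$S{\left(-23,-54 \right)} z = 17 \cdot \frac{1}{291} = \frac{17}{291}$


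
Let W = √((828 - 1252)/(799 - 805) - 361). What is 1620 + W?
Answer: 1620 + I*√2613/3 ≈ 1620.0 + 17.039*I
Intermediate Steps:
W = I*√2613/3 (W = √(-424/(-6) - 361) = √(-424*(-⅙) - 361) = √(212/3 - 361) = √(-871/3) = I*√2613/3 ≈ 17.039*I)
1620 + W = 1620 + I*√2613/3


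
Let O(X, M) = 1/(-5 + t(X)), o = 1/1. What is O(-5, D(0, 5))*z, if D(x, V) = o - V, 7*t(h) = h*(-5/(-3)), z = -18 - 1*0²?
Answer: 189/65 ≈ 2.9077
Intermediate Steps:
o = 1
z = -18 (z = -18 - 1*0 = -18 + 0 = -18)
t(h) = 5*h/21 (t(h) = (h*(-5/(-3)))/7 = (h*(-5*(-⅓)))/7 = (h*(5/3))/7 = (5*h/3)/7 = 5*h/21)
D(x, V) = 1 - V
O(X, M) = 1/(-5 + 5*X/21)
O(-5, D(0, 5))*z = (21/(5*(-21 - 5)))*(-18) = ((21/5)/(-26))*(-18) = ((21/5)*(-1/26))*(-18) = -21/130*(-18) = 189/65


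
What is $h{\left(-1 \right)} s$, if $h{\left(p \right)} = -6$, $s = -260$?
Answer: $1560$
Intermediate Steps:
$h{\left(-1 \right)} s = \left(-6\right) \left(-260\right) = 1560$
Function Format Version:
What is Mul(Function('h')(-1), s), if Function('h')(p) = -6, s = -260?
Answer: 1560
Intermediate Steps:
Mul(Function('h')(-1), s) = Mul(-6, -260) = 1560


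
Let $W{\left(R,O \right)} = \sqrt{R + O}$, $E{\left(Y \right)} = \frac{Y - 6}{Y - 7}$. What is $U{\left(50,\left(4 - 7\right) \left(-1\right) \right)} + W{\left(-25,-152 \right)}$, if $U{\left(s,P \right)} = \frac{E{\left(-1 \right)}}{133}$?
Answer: $\frac{1}{152} + i \sqrt{177} \approx 0.0065789 + 13.304 i$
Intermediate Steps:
$E{\left(Y \right)} = \frac{-6 + Y}{-7 + Y}$
$U{\left(s,P \right)} = \frac{1}{152}$ ($U{\left(s,P \right)} = \frac{\frac{1}{-7 - 1} \left(-6 - 1\right)}{133} = \frac{1}{-8} \left(-7\right) \frac{1}{133} = \left(- \frac{1}{8}\right) \left(-7\right) \frac{1}{133} = \frac{7}{8} \cdot \frac{1}{133} = \frac{1}{152}$)
$W{\left(R,O \right)} = \sqrt{O + R}$
$U{\left(50,\left(4 - 7\right) \left(-1\right) \right)} + W{\left(-25,-152 \right)} = \frac{1}{152} + \sqrt{-152 - 25} = \frac{1}{152} + \sqrt{-177} = \frac{1}{152} + i \sqrt{177}$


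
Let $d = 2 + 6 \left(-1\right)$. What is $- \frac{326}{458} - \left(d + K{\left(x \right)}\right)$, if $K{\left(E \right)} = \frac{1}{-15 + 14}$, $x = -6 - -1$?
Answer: $\frac{982}{229} \approx 4.2882$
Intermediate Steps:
$x = -5$ ($x = -6 + 1 = -5$)
$d = -4$ ($d = 2 - 6 = -4$)
$K{\left(E \right)} = -1$ ($K{\left(E \right)} = \frac{1}{-1} = -1$)
$- \frac{326}{458} - \left(d + K{\left(x \right)}\right) = - \frac{326}{458} - \left(-4 - 1\right) = \left(-326\right) \frac{1}{458} - -5 = - \frac{163}{229} + 5 = \frac{982}{229}$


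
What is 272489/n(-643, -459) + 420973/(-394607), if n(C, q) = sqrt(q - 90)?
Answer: -420973/394607 - 272489*I*sqrt(61)/183 ≈ -1.0668 - 11630.0*I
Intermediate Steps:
n(C, q) = sqrt(-90 + q)
272489/n(-643, -459) + 420973/(-394607) = 272489/(sqrt(-90 - 459)) + 420973/(-394607) = 272489/(sqrt(-549)) + 420973*(-1/394607) = 272489/((3*I*sqrt(61))) - 420973/394607 = 272489*(-I*sqrt(61)/183) - 420973/394607 = -272489*I*sqrt(61)/183 - 420973/394607 = -420973/394607 - 272489*I*sqrt(61)/183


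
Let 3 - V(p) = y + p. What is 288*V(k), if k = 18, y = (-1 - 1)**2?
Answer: -5472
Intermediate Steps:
y = 4 (y = (-2)**2 = 4)
V(p) = -1 - p (V(p) = 3 - (4 + p) = 3 + (-4 - p) = -1 - p)
288*V(k) = 288*(-1 - 1*18) = 288*(-1 - 18) = 288*(-19) = -5472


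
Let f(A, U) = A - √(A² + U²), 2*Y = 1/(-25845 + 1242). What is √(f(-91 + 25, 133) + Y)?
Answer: √(-159801257982 - 2421230436*√22045)/49206 ≈ 14.645*I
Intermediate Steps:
Y = -1/49206 (Y = 1/(2*(-25845 + 1242)) = (½)/(-24603) = (½)*(-1/24603) = -1/49206 ≈ -2.0323e-5)
√(f(-91 + 25, 133) + Y) = √(((-91 + 25) - √((-91 + 25)² + 133²)) - 1/49206) = √((-66 - √((-66)² + 17689)) - 1/49206) = √((-66 - √(4356 + 17689)) - 1/49206) = √((-66 - √22045) - 1/49206) = √(-3247597/49206 - √22045)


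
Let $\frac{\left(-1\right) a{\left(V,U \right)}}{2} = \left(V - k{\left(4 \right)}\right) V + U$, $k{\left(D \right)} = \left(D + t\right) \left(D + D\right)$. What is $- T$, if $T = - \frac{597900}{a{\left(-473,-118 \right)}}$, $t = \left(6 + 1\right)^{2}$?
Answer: $- \frac{298950}{424163} \approx -0.7048$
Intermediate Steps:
$t = 49$ ($t = 7^{2} = 49$)
$k{\left(D \right)} = 2 D \left(49 + D\right)$ ($k{\left(D \right)} = \left(D + 49\right) \left(D + D\right) = \left(49 + D\right) 2 D = 2 D \left(49 + D\right)$)
$a{\left(V,U \right)} = - 2 U - 2 V \left(-424 + V\right)$ ($a{\left(V,U \right)} = - 2 \left(\left(V - 2 \cdot 4 \left(49 + 4\right)\right) V + U\right) = - 2 \left(\left(V - 2 \cdot 4 \cdot 53\right) V + U\right) = - 2 \left(\left(V - 424\right) V + U\right) = - 2 \left(\left(-424 + V\right) V + U\right) = - 2 \left(V \left(-424 + V\right) + U\right) = - 2 \left(U + V \left(-424 + V\right)\right) = - 2 U - 2 V \left(-424 + V\right)$)
$T = \frac{298950}{424163}$ ($T = - \frac{597900}{\left(-2\right) \left(-118\right) - 2 \left(-473\right)^{2} + 848 \left(-473\right)} = - \frac{597900}{236 - 447458 - 401104} = - \frac{597900}{-848326} = \left(-597900\right) \left(- \frac{1}{848326}\right) = \frac{298950}{424163} \approx 0.7048$)
$- T = \left(-1\right) \frac{298950}{424163} = - \frac{298950}{424163}$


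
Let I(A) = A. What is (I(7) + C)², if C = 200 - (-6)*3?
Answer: 50625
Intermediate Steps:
C = 218 (C = 200 - 1*(-18) = 200 + 18 = 218)
(I(7) + C)² = (7 + 218)² = 225² = 50625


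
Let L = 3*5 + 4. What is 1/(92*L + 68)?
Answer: 1/1816 ≈ 0.00055066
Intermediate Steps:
L = 19 (L = 15 + 4 = 19)
1/(92*L + 68) = 1/(92*19 + 68) = 1/(1748 + 68) = 1/1816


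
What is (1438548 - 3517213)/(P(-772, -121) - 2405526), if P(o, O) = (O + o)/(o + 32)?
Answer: 1538212100/1780088347 ≈ 0.86412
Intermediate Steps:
P(o, O) = (O + o)/(32 + o)
(1438548 - 3517213)/(P(-772, -121) - 2405526) = (1438548 - 3517213)/((-121 - 772)/(32 - 772) - 2405526) = -2078665/(-893/(-740) - 2405526) = -2078665/(-1/740*(-893) - 2405526) = -2078665/(893/740 - 2405526) = -2078665/(-1780088347/740) = -2078665*(-740/1780088347) = 1538212100/1780088347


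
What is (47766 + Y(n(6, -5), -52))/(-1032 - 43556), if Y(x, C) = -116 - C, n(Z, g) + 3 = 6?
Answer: -23851/22294 ≈ -1.0698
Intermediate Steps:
n(Z, g) = 3 (n(Z, g) = -3 + 6 = 3)
(47766 + Y(n(6, -5), -52))/(-1032 - 43556) = (47766 + (-116 - 1*(-52)))/(-1032 - 43556) = (47766 + (-116 + 52))/(-44588) = (47766 - 64)*(-1/44588) = 47702*(-1/44588) = -23851/22294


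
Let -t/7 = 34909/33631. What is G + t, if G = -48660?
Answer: -1636728823/33631 ≈ -48667.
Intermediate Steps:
t = -244363/33631 ≈ -7.2660
G + t = -48660 - 244363/33631 = -1636728823/33631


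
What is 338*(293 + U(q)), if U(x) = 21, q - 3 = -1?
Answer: 106132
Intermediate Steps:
q = 2 (q = 3 - 1 = 2)
338*(293 + U(q)) = 338*(293 + 21) = 338*314 = 106132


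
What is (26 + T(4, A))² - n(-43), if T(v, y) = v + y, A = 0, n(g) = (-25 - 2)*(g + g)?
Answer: -1422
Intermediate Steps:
n(g) = -54*g
(26 + T(4, A))² - n(-43) = (26 + (4 + 0))² - (-54)*(-43) = (26 + 4)² - 1*2322 = 30² - 2322 = 900 - 2322 = -1422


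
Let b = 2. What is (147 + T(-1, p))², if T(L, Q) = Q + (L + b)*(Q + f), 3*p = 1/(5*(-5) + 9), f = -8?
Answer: 11122225/576 ≈ 19309.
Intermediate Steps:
p = -1/48 (p = 1/(3*(5*(-5) + 9)) = 1/(3*(-25 + 9)) = (⅓)/(-16) = (⅓)*(-1/16) = -1/48 ≈ -0.020833)
T(L, Q) = Q + (-8 + Q)*(2 + L) (T(L, Q) = Q + (L + 2)*(Q - 8) = Q + (2 + L)*(-8 + Q) = Q + (-8 + Q)*(2 + L))
(147 + T(-1, p))² = (147 + (-16 - 8*(-1) + 3*(-1/48) - 1*(-1/48)))² = (147 + (-16 + 8 - 1/16 + 1/48))² = (147 - 193/24)² = (3335/24)² = 11122225/576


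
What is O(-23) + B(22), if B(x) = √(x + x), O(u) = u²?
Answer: 529 + 2*√11 ≈ 535.63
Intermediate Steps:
B(x) = √2*√x (B(x) = √(2*x) = √2*√x)
O(-23) + B(22) = (-23)² + √2*√22 = 529 + 2*√11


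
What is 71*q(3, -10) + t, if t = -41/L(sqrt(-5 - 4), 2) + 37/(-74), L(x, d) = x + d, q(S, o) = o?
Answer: -18637/26 + 123*I/13 ≈ -716.81 + 9.4615*I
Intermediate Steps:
L(x, d) = d + x
t = -1/2 - 41*(2 - 3*I)/13 (t = -41/(2 + sqrt(-5 - 4)) + 37/(-74) = -41/(2 + sqrt(-9)) + 37*(-1/74) = -41*(2 - 3*I)/13 - 1/2 = -1/2 - 41*(2 - 3*I)/13 ≈ -6.8077 + 9.4615*I)
71*q(3, -10) + t = 71*(-10) + (-177/26 + 123*I/13) = -710 + (-177/26 + 123*I/13) = -18637/26 + 123*I/13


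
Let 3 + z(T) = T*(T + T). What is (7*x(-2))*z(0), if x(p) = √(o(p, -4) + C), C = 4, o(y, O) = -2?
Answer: -21*√2 ≈ -29.698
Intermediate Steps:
z(T) = -3 + 2*T² (z(T) = -3 + T*(T + T) = -3 + T*(2*T) = -3 + 2*T²)
x(p) = √2 (x(p) = √(-2 + 4) = √2)
(7*x(-2))*z(0) = (7*√2)*(-3 + 2*0²) = (7*√2)*(-3 + 2*0) = (7*√2)*(-3 + 0) = (7*√2)*(-3) = -21*√2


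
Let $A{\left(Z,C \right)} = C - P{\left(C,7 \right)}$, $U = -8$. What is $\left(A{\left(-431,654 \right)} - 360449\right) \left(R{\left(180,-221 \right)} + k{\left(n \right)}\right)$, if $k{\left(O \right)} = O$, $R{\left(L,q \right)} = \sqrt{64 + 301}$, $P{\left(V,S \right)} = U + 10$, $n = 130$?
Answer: $-46773610 - 359797 \sqrt{365} \approx -5.3648 \cdot 10^{7}$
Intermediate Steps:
$P{\left(V,S \right)} = 2$ ($P{\left(V,S \right)} = -8 + 10 = 2$)
$R{\left(L,q \right)} = \sqrt{365}$
$A{\left(Z,C \right)} = -2 + C$ ($A{\left(Z,C \right)} = C - 2 = -2 + C$)
$\left(A{\left(-431,654 \right)} - 360449\right) \left(R{\left(180,-221 \right)} + k{\left(n \right)}\right) = \left(\left(-2 + 654\right) - 360449\right) \left(\sqrt{365} + 130\right) = \left(652 - 360449\right) \left(130 + \sqrt{365}\right) = - 359797 \left(130 + \sqrt{365}\right) = -46773610 - 359797 \sqrt{365}$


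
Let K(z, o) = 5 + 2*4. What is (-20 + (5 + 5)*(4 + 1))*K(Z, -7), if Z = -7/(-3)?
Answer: 390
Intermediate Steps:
Z = 7/3 (Z = -7*(-⅓) = 7/3 ≈ 2.3333)
K(z, o) = 13 (K(z, o) = 5 + 8 = 13)
(-20 + (5 + 5)*(4 + 1))*K(Z, -7) = (-20 + (5 + 5)*(4 + 1))*13 = (-20 + 10*5)*13 = (-20 + 50)*13 = 30*13 = 390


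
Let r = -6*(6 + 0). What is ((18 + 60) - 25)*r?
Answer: -1908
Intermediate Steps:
r = -36 (r = -6*6 = -36)
((18 + 60) - 25)*r = ((18 + 60) - 25)*(-36) = (78 - 25)*(-36) = 53*(-36) = -1908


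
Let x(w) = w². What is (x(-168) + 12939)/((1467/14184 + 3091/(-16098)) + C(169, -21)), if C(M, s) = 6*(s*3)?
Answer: -522161875512/4796138393 ≈ -108.87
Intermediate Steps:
C(M, s) = 18*s (C(M, s) = 6*(3*s) = 18*s)
(x(-168) + 12939)/((1467/14184 + 3091/(-16098)) + C(169, -21)) = ((-168)² + 12939)/((1467/14184 + 3091/(-16098)) + 18*(-21)) = (28224 + 12939)/((1467*(1/14184) + 3091*(-1/16098)) - 378) = 41163/((163/1576 - 3091/16098) - 378) = 41163/(-1123721/12685224 - 378) = 41163/(-4796138393/12685224) = 41163*(-12685224/4796138393) = -522161875512/4796138393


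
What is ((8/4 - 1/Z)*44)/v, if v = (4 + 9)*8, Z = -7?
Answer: 165/182 ≈ 0.90659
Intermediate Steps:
v = 104 (v = 13*8 = 104)
((8/4 - 1/Z)*44)/v = ((8/4 - 1/(-7))*44)/104 = ((8*(¼) - 1*(-⅐))*44)*(1/104) = ((2 + ⅐)*44)*(1/104) = ((15/7)*44)*(1/104) = (660/7)*(1/104) = 165/182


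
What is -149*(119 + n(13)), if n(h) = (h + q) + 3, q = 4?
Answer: -20711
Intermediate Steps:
n(h) = 7 + h (n(h) = (h + 4) + 3 = (4 + h) + 3 = 7 + h)
-149*(119 + n(13)) = -149*(119 + (7 + 13)) = -149*(119 + 20) = -149*139 = -20711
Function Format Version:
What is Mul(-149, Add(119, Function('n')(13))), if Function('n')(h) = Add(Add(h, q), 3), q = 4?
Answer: -20711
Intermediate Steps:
Function('n')(h) = Add(7, h) (Function('n')(h) = Add(Add(h, 4), 3) = Add(Add(4, h), 3) = Add(7, h))
Mul(-149, Add(119, Function('n')(13))) = Mul(-149, Add(119, Add(7, 13))) = Mul(-149, Add(119, 20)) = Mul(-149, 139) = -20711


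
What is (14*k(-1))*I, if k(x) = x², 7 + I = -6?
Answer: -182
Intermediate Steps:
I = -13 (I = -7 - 6 = -13)
(14*k(-1))*I = (14*(-1)²)*(-13) = (14*1)*(-13) = 14*(-13) = -182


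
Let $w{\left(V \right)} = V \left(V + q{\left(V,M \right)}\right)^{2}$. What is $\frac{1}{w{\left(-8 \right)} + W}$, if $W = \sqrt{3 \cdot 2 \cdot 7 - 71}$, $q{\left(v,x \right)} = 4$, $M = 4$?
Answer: $- \frac{128}{16413} - \frac{i \sqrt{29}}{16413} \approx -0.0077987 - 0.0003281 i$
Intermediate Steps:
$W = i \sqrt{29}$ ($W = \sqrt{6 \cdot 7 - 71} = \sqrt{42 - 71} = \sqrt{-29} = i \sqrt{29} \approx 5.3852 i$)
$w{\left(V \right)} = V \left(4 + V\right)^{2}$ ($w{\left(V \right)} = V \left(V + 4\right)^{2} = V \left(4 + V\right)^{2}$)
$\frac{1}{w{\left(-8 \right)} + W} = \frac{1}{- 8 \left(4 - 8\right)^{2} + i \sqrt{29}} = \frac{1}{- 8 \left(-4\right)^{2} + i \sqrt{29}} = \frac{1}{\left(-8\right) 16 + i \sqrt{29}} = \frac{1}{-128 + i \sqrt{29}}$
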